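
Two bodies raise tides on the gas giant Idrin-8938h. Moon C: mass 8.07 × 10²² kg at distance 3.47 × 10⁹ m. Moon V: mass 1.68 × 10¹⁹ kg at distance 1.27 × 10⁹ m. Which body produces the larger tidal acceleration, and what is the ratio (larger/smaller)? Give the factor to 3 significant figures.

Compare M/d³ for the two perturbers:
Moon C: (8.07 × 10²²) / (3.47 × 10⁹)³ = 1.931 × 10⁻⁶
Moon V: (1.68 × 10¹⁹) / (1.27 × 10⁹)³ = 8.202 × 10⁻⁹
Ratio (larger/smaller) = 235

Moon C, by a factor of ≈ 235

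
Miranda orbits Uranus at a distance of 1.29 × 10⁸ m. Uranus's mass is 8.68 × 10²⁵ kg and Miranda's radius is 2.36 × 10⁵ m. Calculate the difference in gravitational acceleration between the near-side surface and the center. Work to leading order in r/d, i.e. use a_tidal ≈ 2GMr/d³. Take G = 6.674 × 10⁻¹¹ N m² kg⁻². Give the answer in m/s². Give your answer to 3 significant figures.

Δg = 2GMr/d³
   = 2 × (6.674 × 10⁻¹¹) × (8.68 × 10²⁵) × (2.36 × 10⁵) / (1.29 × 10⁸)³
   = 1.27 × 10⁻³ m/s²

1.27 × 10⁻³ m/s²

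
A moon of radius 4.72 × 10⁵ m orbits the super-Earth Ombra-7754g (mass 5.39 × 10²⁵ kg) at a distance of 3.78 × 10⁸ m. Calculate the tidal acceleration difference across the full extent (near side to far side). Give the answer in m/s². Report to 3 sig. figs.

1.26 × 10⁻⁴ m/s²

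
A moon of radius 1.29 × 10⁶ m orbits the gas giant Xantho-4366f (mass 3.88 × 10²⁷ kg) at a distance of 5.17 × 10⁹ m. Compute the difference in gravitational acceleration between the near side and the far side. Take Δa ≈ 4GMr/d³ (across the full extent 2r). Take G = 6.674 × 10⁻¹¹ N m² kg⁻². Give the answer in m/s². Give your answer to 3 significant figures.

Δa = 4GMr/d³
   = 4 × (6.674 × 10⁻¹¹) × (3.88 × 10²⁷) × (1.29 × 10⁶) / (5.17 × 10⁹)³
   = 9.67 × 10⁻⁶ m/s²

9.67 × 10⁻⁶ m/s²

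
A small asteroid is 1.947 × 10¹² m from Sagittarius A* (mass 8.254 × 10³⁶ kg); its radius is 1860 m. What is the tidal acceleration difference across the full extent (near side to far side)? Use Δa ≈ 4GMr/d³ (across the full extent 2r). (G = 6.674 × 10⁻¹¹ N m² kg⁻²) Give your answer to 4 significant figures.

5.553 × 10⁻⁷ m/s²

Δg = 4GMr/d³
   = 4 × (6.674 × 10⁻¹¹) × (8.254 × 10³⁶) × (1860) / (1.947 × 10¹²)³
   = 5.553 × 10⁻⁷ m/s²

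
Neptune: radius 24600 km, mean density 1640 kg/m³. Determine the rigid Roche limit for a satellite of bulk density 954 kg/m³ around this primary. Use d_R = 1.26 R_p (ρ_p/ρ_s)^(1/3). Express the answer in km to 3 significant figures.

37100 km

d_R = 1.26 × 24600 km × (1640/954)^(1/3)
    = 37100 km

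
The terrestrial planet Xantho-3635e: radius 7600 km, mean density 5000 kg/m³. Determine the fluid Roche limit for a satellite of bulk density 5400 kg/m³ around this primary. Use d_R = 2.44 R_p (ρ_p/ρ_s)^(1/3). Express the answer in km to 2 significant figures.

18000 km

d_R = 2.44 × 7600 km × (5000/5400)^(1/3)
    = 18000 km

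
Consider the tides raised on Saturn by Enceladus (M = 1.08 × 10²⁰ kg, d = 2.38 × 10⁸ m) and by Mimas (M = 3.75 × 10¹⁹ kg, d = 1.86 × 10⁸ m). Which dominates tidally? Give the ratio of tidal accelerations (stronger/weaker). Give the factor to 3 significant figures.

Enceladus, by a factor of ≈ 1.37

Compare M/d³ for the two perturbers:
Enceladus: (1.08 × 10²⁰) / (2.38 × 10⁸)³ = 8.011 × 10⁻⁶
Mimas: (3.75 × 10¹⁹) / (1.86 × 10⁸)³ = 5.828 × 10⁻⁶
Ratio (larger/smaller) = 1.37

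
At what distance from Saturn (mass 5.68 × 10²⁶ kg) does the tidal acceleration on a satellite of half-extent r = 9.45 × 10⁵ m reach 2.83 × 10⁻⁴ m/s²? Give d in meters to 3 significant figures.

6.33 × 10⁸ m

2GMr/d³ = a_tidal  ⇒  d = (2GMr / a_tidal)^(1/3)
d = (2 × 6.674×10⁻¹¹ × (5.68 × 10²⁶) × (9.45 × 10⁵) / (2.83 × 10⁻⁴))^(1/3)
  = 6.33 × 10⁸ m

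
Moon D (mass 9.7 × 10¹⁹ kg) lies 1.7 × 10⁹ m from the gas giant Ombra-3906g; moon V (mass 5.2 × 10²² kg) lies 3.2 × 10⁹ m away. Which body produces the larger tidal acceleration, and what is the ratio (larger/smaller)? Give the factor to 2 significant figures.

Moon V, by a factor of ≈ 80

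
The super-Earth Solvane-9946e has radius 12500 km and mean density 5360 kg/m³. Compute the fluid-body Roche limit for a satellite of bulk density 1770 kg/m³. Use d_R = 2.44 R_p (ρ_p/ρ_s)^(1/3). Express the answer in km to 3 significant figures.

44100 km

d_R = 2.44 × 12500 km × (5360/1770)^(1/3)
    = 44100 km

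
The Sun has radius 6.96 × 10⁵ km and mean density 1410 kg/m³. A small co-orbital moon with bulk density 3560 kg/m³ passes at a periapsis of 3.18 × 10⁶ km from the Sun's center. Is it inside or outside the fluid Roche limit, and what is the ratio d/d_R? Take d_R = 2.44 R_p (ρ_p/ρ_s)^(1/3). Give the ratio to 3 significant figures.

outside; d/d_R ≈ 2.55

d_R = 2.44 × (6.96 × 10⁵ km) × (1410/3560)^(1/3) = 1.247 × 10⁶ km
d/d_R = (3.18 × 10⁶) / (1.247 × 10⁶) = 2.55
Since d/d_R > 1, the body is outside the Roche limit.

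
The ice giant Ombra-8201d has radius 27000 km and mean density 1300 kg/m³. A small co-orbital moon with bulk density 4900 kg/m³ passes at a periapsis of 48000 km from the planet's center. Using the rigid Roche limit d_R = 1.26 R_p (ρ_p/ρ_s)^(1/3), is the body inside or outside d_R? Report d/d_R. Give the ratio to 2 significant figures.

d_R = 1.26 × (27000 km) × (1300/4900)^(1/3) = 21860 km
d/d_R = (48000) / (21860) = 2.2
Since d/d_R > 1, the body is outside the Roche limit.

outside; d/d_R ≈ 2.2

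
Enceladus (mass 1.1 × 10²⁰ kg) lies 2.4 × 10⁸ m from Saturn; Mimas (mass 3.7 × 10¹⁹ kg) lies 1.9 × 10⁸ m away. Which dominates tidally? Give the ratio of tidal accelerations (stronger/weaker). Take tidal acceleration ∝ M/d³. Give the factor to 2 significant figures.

The tide-raising term goes as M/d³ (the gradient of a 1/d² field).
Enceladus: (1.1 × 10²⁰) / (2.4 × 10⁸)³ = 7.957 × 10⁻⁶
Mimas: (3.7 × 10¹⁹) / (1.9 × 10⁸)³ = 5.394 × 10⁻⁶
Ratio (larger/smaller) = 1.5

Enceladus, by a factor of ≈ 1.5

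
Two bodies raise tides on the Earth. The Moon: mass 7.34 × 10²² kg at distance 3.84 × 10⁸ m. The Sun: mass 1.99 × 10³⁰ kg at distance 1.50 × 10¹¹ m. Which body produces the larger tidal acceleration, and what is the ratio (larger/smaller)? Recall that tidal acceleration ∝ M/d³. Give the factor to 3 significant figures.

The Moon, by a factor of ≈ 2.20

Tidal acceleration ∝ M/d³, so compare M/d³ for each.
The Moon: (7.34 × 10²²) / (3.84 × 10⁸)³ = 1.296 × 10⁻³
The Sun: (1.99 × 10³⁰) / (1.50 × 10¹¹)³ = 5.896 × 10⁻⁴
Ratio (larger/smaller) = 2.20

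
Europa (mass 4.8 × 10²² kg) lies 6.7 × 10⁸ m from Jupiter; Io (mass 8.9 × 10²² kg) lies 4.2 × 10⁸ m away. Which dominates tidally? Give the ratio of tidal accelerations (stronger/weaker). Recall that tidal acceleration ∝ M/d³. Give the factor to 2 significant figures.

Io, by a factor of ≈ 7.5

Tidal stretch scales as M/d³; compute that for each body.
Europa: (4.8 × 10²²) / (6.7 × 10⁸)³ = 1.596 × 10⁻⁴
Io: (8.9 × 10²²) / (4.2 × 10⁸)³ = 1.201 × 10⁻³
Ratio (larger/smaller) = 7.5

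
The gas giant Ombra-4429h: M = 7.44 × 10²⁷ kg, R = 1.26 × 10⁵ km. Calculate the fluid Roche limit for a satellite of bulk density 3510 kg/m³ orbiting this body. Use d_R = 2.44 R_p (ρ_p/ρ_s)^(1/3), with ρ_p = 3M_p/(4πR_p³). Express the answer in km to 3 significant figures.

ρ_p = 3M_p/(4πR_p³) = 3 × (7.44 × 10²⁷) / (4π × (1.26 × 10⁸ m)³) = 888 kg/m³
d_R = 2.44 × 1.26 × 10⁵ km × (888/3510)^(1/3)
    = 1.94 × 10⁵ km

1.94 × 10⁵ km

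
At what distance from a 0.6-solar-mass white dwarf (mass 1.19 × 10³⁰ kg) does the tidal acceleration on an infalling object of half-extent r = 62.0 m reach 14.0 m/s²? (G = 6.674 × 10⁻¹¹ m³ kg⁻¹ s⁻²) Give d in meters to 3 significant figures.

2GMr/d³ = a_tidal  ⇒  d = (2GMr / a_tidal)^(1/3)
d = (2 × 6.674×10⁻¹¹ × (1.19 × 10³⁰) × (62.0) / (14.0))^(1/3)
  = 8.89 × 10⁶ m

8.89 × 10⁶ m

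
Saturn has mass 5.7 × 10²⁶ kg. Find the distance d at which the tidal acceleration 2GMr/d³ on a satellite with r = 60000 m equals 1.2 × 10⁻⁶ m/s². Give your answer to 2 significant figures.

2GMr/d³ = a_tidal  ⇒  d = (2GMr / a_tidal)^(1/3)
d = (2 × 6.674×10⁻¹¹ × (5.7 × 10²⁶) × (60000) / (1.2 × 10⁻⁶))^(1/3)
  = 1.6 × 10⁹ m

1.6 × 10⁹ m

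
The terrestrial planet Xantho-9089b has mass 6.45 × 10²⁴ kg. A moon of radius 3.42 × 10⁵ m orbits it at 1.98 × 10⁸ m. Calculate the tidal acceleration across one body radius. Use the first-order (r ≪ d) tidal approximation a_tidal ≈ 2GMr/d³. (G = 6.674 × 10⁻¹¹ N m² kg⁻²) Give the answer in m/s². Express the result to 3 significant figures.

3.79 × 10⁻⁵ m/s²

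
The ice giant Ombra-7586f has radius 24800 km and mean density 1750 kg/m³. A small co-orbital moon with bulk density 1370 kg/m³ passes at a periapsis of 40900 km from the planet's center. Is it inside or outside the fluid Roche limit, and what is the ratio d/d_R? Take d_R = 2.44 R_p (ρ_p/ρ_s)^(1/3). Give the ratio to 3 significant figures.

d_R = 2.44 × (24800 km) × (1750/1370)^(1/3) = 65660 km
d/d_R = (40900) / (65660) = 0.623
Since d/d_R < 1, the body is inside the Roche limit.

inside; d/d_R ≈ 0.623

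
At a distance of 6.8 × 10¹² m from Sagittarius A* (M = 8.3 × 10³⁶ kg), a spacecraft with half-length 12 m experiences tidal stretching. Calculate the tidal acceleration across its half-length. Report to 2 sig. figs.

a_tidal = 2GMr/d³
        = 2 × (6.674 × 10⁻¹¹) × (8.3 × 10³⁶) × (12) / (6.8 × 10¹²)³
        = 4.2 × 10⁻¹¹ m/s²

4.2 × 10⁻¹¹ m/s²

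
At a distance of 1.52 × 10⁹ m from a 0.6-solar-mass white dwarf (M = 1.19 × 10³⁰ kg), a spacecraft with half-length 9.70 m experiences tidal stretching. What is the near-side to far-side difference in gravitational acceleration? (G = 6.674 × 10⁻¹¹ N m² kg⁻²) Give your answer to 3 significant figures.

8.77 × 10⁻⁷ m/s²

Near-to-far spans 2r, so the tidal difference is twice the near-to-center value: 4GMr/d³.
Δg = 4GMr/d³
   = 4 × (6.674 × 10⁻¹¹) × (1.19 × 10³⁰) × (9.70) / (1.52 × 10⁹)³
   = 8.77 × 10⁻⁷ m/s²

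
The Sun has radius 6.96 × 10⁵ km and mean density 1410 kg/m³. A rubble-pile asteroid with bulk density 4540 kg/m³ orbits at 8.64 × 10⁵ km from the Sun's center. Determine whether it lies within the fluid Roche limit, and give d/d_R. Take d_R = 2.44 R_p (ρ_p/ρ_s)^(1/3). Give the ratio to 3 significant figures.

inside; d/d_R ≈ 0.751

d_R = 2.44 × (6.96 × 10⁵ km) × (1410/4540)^(1/3) = 1.150 × 10⁶ km
d/d_R = (8.64 × 10⁵) / (1.150 × 10⁶) = 0.751
Since d/d_R < 1, the body is inside the Roche limit.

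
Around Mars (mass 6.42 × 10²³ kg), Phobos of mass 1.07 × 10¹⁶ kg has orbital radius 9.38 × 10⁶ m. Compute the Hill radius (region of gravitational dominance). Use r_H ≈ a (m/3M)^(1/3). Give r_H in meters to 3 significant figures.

1.66 × 10⁴ m

r_H ≈ a (m/3M)^(1/3)
    = (9.38 × 10⁶) × (1.07 × 10¹⁶ / (3 × 6.42 × 10²³))^(1/3)
    = 1.66 × 10⁴ m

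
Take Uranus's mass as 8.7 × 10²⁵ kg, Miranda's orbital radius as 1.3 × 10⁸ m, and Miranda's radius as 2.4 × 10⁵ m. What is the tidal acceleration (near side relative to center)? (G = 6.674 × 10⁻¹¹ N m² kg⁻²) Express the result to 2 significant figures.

Δa = 2GMr/d³
   = 2 × (6.674 × 10⁻¹¹) × (8.7 × 10²⁵) × (2.4 × 10⁵) / (1.3 × 10⁸)³
   = 1.3 × 10⁻³ m/s²

1.3 × 10⁻³ m/s²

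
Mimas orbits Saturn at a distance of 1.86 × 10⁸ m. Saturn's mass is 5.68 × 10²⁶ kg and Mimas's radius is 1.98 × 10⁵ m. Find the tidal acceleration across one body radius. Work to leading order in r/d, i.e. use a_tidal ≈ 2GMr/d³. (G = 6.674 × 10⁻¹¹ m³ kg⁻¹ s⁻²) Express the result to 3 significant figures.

2.33 × 10⁻³ m/s²

a_tidal = 2GMr/d³
        = 2 × (6.674 × 10⁻¹¹) × (5.68 × 10²⁶) × (1.98 × 10⁵) / (1.86 × 10⁸)³
        = 2.33 × 10⁻³ m/s²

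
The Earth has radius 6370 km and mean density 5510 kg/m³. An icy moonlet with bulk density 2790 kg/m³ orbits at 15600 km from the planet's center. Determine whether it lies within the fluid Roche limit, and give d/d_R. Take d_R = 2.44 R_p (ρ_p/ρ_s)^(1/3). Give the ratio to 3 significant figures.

inside; d/d_R ≈ 0.800

d_R = 2.44 × (6370 km) × (5510/2790)^(1/3) = 19500 km
d/d_R = (15600) / (19500) = 0.800
Since d/d_R < 1, the body is inside the Roche limit.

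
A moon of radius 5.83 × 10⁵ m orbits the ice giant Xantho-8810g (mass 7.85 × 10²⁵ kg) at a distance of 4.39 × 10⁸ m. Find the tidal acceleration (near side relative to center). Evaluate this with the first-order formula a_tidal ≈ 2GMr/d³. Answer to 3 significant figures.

7.22 × 10⁻⁵ m/s²

Δa = 2GMr/d³
   = 2 × (6.674 × 10⁻¹¹) × (7.85 × 10²⁵) × (5.83 × 10⁵) / (4.39 × 10⁸)³
   = 7.22 × 10⁻⁵ m/s²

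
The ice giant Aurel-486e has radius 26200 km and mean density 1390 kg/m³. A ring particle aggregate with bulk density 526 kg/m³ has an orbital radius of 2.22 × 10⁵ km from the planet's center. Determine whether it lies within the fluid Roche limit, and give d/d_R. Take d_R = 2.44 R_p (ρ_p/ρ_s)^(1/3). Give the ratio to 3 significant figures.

outside; d/d_R ≈ 2.51

d_R = 2.44 × (26200 km) × (1390/526)^(1/3) = 88380 km
d/d_R = (2.22 × 10⁵) / (88380) = 2.51
Since d/d_R > 1, the body is outside the Roche limit.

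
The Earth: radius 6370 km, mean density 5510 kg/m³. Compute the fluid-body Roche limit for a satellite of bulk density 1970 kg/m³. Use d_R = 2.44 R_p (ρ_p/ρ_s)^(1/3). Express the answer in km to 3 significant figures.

d_R = 2.44 × 6370 km × (5510/1970)^(1/3)
    = 21900 km

21900 km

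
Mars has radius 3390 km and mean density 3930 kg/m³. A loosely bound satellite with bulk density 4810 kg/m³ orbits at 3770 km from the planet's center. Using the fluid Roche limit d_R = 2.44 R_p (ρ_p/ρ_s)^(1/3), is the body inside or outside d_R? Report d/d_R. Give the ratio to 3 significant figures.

d_R = 2.44 × (3390 km) × (3930/4810)^(1/3) = 7733 km
d/d_R = (3770) / (7733) = 0.488
Since d/d_R < 1, the body is inside the Roche limit.

inside; d/d_R ≈ 0.488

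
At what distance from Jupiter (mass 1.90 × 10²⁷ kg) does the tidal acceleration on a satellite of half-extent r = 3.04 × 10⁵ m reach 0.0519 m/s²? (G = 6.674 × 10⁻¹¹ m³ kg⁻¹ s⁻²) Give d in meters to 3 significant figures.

1.14 × 10⁸ m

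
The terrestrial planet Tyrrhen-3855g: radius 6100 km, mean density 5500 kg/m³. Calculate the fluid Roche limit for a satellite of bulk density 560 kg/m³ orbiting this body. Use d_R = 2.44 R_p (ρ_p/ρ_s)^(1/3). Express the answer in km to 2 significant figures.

d_R = 2.44 × 6100 km × (5500/560)^(1/3)
    = 32000 km

32000 km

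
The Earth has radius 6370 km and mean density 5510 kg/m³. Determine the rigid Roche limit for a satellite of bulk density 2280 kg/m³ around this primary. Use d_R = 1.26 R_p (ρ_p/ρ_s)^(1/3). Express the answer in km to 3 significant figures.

10800 km

d_R = 1.26 × 6370 km × (5510/2280)^(1/3)
    = 10800 km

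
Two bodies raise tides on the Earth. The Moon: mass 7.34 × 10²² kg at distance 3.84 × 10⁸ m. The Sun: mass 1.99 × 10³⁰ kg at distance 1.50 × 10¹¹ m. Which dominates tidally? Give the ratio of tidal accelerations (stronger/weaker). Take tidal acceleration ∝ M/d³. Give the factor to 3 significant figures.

The Moon, by a factor of ≈ 2.20

Compare M/d³ for the two perturbers:
The Moon: (7.34 × 10²²) / (3.84 × 10⁸)³ = 1.296 × 10⁻³
The Sun: (1.99 × 10³⁰) / (1.50 × 10¹¹)³ = 5.896 × 10⁻⁴
Ratio (larger/smaller) = 2.20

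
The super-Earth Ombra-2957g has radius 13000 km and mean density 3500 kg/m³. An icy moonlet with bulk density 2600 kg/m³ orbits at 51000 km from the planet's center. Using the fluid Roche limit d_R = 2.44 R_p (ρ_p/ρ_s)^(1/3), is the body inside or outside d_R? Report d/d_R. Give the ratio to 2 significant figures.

outside; d/d_R ≈ 1.5

d_R = 2.44 × (13000 km) × (3500/2600)^(1/3) = 35020 km
d/d_R = (51000) / (35020) = 1.5
Since d/d_R > 1, the body is outside the Roche limit.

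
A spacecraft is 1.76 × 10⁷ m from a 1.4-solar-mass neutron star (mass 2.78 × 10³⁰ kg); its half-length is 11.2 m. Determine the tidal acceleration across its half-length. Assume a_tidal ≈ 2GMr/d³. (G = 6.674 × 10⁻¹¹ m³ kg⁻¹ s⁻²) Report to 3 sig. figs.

7.62 × 10⁻¹ m/s²

a_tidal = 2GMr/d³
        = 2 × (6.674 × 10⁻¹¹) × (2.78 × 10³⁰) × (11.2) / (1.76 × 10⁷)³
        = 7.62 × 10⁻¹ m/s²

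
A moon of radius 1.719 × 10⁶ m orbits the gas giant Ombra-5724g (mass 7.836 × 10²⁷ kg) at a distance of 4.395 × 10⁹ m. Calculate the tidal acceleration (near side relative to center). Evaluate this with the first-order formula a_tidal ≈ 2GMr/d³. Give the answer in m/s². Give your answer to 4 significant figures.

Δg = 2GMr/d³
   = 2 × (6.674 × 10⁻¹¹) × (7.836 × 10²⁷) × (1.719 × 10⁶) / (4.395 × 10⁹)³
   = 2.118 × 10⁻⁵ m/s²

2.118 × 10⁻⁵ m/s²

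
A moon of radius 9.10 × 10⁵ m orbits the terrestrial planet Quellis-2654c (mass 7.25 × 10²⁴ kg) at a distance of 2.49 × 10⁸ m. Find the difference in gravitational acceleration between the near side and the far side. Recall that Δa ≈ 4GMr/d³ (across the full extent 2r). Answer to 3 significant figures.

1.14 × 10⁻⁴ m/s²

a_tidal = 4GMr/d³
        = 4 × (6.674 × 10⁻¹¹) × (7.25 × 10²⁴) × (9.10 × 10⁵) / (2.49 × 10⁸)³
        = 1.14 × 10⁻⁴ m/s²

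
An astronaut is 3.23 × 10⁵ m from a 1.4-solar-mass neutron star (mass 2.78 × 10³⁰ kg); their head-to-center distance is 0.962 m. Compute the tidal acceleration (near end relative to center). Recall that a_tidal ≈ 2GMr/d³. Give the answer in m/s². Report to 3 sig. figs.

The tidal stretch is the gradient of GM/d² times the body's extent r, hence the 1/d³ dependence.
a_tidal = 2GMr/d³
        = 2 × (6.674 × 10⁻¹¹) × (2.78 × 10³⁰) × (0.962) / (3.23 × 10⁵)³
        = 1.06 × 10⁴ m/s²

1.06 × 10⁴ m/s²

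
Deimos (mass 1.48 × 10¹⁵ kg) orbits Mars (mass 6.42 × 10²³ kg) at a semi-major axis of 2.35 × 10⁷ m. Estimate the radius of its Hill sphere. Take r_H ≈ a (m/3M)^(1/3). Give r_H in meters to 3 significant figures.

r_H ≈ a (m/3M)^(1/3)
    = (2.35 × 10⁷) × (1.48 × 10¹⁵ / (3 × 6.42 × 10²³))^(1/3)
    = 2.15 × 10⁴ m

2.15 × 10⁴ m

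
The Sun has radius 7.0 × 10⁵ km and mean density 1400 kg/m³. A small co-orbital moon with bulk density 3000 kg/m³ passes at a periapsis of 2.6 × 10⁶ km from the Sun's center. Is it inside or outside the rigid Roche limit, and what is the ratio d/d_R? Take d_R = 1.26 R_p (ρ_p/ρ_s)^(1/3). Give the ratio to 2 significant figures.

d_R = 1.26 × (7.0 × 10⁵ km) × (1400/3000)^(1/3) = 6.841 × 10⁵ km
d/d_R = (2.6 × 10⁶) / (6.841 × 10⁵) = 3.8
Since d/d_R > 1, the body is outside the Roche limit.

outside; d/d_R ≈ 3.8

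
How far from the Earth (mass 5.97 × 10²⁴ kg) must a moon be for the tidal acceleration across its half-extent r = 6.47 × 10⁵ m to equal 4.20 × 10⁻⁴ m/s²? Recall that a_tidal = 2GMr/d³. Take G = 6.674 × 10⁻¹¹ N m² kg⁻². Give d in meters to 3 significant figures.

1.07 × 10⁸ m

2GMr/d³ = a_tidal  ⇒  d = (2GMr / a_tidal)^(1/3)
d = (2 × 6.674×10⁻¹¹ × (5.97 × 10²⁴) × (6.47 × 10⁵) / (4.20 × 10⁻⁴))^(1/3)
  = 1.07 × 10⁸ m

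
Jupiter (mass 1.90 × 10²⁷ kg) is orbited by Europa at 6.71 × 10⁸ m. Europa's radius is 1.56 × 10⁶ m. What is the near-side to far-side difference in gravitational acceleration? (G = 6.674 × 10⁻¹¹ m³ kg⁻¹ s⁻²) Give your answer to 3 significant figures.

Near-to-far spans 2r, so the tidal difference is twice the near-to-center value: 4GMr/d³.
a_tidal = 4GMr/d³
        = 4 × (6.674 × 10⁻¹¹) × (1.90 × 10²⁷) × (1.56 × 10⁶) / (6.71 × 10⁸)³
        = 2.62 × 10⁻³ m/s²

2.62 × 10⁻³ m/s²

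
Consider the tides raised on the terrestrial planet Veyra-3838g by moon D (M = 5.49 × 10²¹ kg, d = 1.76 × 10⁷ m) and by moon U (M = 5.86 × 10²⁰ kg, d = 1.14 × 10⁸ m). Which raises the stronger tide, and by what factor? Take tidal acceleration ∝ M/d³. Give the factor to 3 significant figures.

Compare M/d³ for the two perturbers:
Moon D: (5.49 × 10²¹) / (1.76 × 10⁷)³ = 1.007
Moon U: (5.86 × 10²⁰) / (1.14 × 10⁸)³ = 3.955 × 10⁻⁴
Ratio (larger/smaller) = 2550

Moon D, by a factor of ≈ 2550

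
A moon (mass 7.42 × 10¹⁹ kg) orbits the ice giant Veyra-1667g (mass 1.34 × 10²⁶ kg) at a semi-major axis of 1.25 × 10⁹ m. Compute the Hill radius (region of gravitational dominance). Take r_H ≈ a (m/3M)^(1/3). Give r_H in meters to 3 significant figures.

7.12 × 10⁶ m

r_H ≈ a (m/3M)^(1/3)
    = (1.25 × 10⁹) × (7.42 × 10¹⁹ / (3 × 1.34 × 10²⁶))^(1/3)
    = 7.12 × 10⁶ m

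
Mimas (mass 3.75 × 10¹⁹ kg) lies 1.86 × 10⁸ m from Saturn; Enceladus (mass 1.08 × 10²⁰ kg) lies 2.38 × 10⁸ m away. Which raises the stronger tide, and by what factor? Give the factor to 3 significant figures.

Tidal stretch scales as M/d³; compute that for each body.
Mimas: (3.75 × 10¹⁹) / (1.86 × 10⁸)³ = 5.828 × 10⁻⁶
Enceladus: (1.08 × 10²⁰) / (2.38 × 10⁸)³ = 8.011 × 10⁻⁶
Ratio (larger/smaller) = 1.37

Enceladus, by a factor of ≈ 1.37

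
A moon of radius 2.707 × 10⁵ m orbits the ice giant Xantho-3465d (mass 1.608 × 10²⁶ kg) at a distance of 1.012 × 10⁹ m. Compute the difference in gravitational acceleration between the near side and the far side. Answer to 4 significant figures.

Δg = 4GMr/d³
   = 4 × (6.674 × 10⁻¹¹) × (1.608 × 10²⁶) × (2.707 × 10⁵) / (1.012 × 10⁹)³
   = 1.121 × 10⁻⁵ m/s²

1.121 × 10⁻⁵ m/s²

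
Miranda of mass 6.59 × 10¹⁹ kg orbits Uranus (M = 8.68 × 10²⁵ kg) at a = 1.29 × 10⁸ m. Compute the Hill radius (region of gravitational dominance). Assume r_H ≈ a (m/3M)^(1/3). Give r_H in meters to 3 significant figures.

r_H ≈ a (m/3M)^(1/3)
    = (1.29 × 10⁸) × (6.59 × 10¹⁹ / (3 × 8.68 × 10²⁵))^(1/3)
    = 8.16 × 10⁵ m

8.16 × 10⁵ m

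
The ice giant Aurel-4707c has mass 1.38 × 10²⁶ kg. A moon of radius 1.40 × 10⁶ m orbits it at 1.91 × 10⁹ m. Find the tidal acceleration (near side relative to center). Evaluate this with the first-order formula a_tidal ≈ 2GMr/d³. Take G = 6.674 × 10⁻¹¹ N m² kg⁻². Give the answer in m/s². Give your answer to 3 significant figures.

3.70 × 10⁻⁶ m/s²

a_tidal = 2GMr/d³
        = 2 × (6.674 × 10⁻¹¹) × (1.38 × 10²⁶) × (1.40 × 10⁶) / (1.91 × 10⁹)³
        = 3.70 × 10⁻⁶ m/s²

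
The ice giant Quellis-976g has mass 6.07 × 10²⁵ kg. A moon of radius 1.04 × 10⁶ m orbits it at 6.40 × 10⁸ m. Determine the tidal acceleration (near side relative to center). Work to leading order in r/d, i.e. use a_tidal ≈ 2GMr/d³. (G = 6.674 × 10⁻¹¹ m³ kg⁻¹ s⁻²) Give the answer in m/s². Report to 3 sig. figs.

3.21 × 10⁻⁵ m/s²

Δg = 2GMr/d³
   = 2 × (6.674 × 10⁻¹¹) × (6.07 × 10²⁵) × (1.04 × 10⁶) / (6.40 × 10⁸)³
   = 3.21 × 10⁻⁵ m/s²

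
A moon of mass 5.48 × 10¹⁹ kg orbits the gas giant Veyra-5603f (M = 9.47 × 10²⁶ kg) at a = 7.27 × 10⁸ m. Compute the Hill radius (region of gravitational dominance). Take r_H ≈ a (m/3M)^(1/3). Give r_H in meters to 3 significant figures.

1.95 × 10⁶ m

r_H ≈ a (m/3M)^(1/3)
    = (7.27 × 10⁸) × (5.48 × 10¹⁹ / (3 × 9.47 × 10²⁶))^(1/3)
    = 1.95 × 10⁶ m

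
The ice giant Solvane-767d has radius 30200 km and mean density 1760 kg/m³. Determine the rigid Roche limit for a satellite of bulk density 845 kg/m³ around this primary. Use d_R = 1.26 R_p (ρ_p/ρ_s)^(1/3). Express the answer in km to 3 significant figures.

d_R = 1.26 × 30200 km × (1760/845)^(1/3)
    = 48600 km

48600 km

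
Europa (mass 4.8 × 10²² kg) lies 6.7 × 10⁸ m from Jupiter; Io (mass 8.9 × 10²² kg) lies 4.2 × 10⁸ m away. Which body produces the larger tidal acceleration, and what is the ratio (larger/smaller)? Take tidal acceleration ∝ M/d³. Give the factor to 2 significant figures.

The tide-raising term goes as M/d³ (the gradient of a 1/d² field).
Europa: (4.8 × 10²²) / (6.7 × 10⁸)³ = 1.596 × 10⁻⁴
Io: (8.9 × 10²²) / (4.2 × 10⁸)³ = 1.201 × 10⁻³
Ratio (larger/smaller) = 7.5

Io, by a factor of ≈ 7.5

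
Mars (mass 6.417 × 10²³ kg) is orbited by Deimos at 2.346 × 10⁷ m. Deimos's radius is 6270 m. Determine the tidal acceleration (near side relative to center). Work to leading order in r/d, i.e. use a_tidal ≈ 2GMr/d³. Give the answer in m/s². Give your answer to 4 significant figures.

Δa = 2GMr/d³
   = 2 × (6.674 × 10⁻¹¹) × (6.417 × 10²³) × (6270) / (2.346 × 10⁷)³
   = 4.159 × 10⁻⁵ m/s²

4.159 × 10⁻⁵ m/s²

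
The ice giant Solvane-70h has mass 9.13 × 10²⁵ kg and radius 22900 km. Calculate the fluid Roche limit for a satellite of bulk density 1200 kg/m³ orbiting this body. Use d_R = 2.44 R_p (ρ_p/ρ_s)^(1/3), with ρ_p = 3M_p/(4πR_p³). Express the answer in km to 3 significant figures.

ρ_p = 3M_p/(4πR_p³) = 3 × (9.13 × 10²⁵) / (4π × (2.29 × 10⁷ m)³) = 1810 kg/m³
d_R = 2.44 × 22900 km × (1810/1200)^(1/3)
    = 64100 km

64100 km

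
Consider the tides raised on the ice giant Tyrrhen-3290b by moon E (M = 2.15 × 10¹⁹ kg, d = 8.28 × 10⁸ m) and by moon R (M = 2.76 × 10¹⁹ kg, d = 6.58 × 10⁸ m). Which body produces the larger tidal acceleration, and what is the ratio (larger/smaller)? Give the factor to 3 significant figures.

The tide-raising term goes as M/d³ (the gradient of a 1/d² field).
Moon E: (2.15 × 10¹⁹) / (8.28 × 10⁸)³ = 3.787 × 10⁻⁸
Moon R: (2.76 × 10¹⁹) / (6.58 × 10⁸)³ = 9.688 × 10⁻⁸
Ratio (larger/smaller) = 2.56

Moon R, by a factor of ≈ 2.56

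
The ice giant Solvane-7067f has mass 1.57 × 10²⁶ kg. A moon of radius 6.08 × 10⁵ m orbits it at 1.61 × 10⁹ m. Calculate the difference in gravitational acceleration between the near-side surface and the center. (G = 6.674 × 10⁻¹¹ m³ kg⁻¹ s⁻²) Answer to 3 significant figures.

Δg = 2GMr/d³
   = 2 × (6.674 × 10⁻¹¹) × (1.57 × 10²⁶) × (6.08 × 10⁵) / (1.61 × 10⁹)³
   = 3.05 × 10⁻⁶ m/s²

3.05 × 10⁻⁶ m/s²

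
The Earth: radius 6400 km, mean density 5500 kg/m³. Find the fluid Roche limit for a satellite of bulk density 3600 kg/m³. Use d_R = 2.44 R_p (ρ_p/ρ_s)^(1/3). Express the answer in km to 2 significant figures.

d_R = 2.44 × 6400 km × (5500/3600)^(1/3)
    = 18000 km

18000 km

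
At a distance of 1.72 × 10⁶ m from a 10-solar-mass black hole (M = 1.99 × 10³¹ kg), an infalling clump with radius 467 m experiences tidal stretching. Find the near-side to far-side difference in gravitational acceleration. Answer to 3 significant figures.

4.88 × 10⁵ m/s²

Δa = 4GMr/d³
   = 4 × (6.674 × 10⁻¹¹) × (1.99 × 10³¹) × (467) / (1.72 × 10⁶)³
   = 4.88 × 10⁵ m/s²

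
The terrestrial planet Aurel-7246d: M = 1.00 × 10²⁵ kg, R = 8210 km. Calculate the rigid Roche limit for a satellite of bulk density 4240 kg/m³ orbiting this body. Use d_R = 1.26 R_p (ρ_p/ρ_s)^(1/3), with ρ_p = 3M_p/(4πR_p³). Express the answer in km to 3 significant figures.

10400 km

ρ_p = 3M_p/(4πR_p³) = 3 × (1.00 × 10²⁵) / (4π × (8.21 × 10⁶ m)³) = 4310 kg/m³
d_R = 1.26 × 8210 km × (4310/4240)^(1/3)
    = 10400 km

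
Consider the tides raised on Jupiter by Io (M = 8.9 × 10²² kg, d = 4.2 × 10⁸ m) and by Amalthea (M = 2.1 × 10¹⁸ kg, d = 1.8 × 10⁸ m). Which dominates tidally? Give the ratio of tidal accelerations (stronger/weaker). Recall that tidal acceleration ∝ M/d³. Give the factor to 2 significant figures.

Io, by a factor of ≈ 3300

Tidal stretch scales as M/d³; compute that for each body.
Io: (8.9 × 10²²) / (4.2 × 10⁸)³ = 1.201 × 10⁻³
Amalthea: (2.1 × 10¹⁸) / (1.8 × 10⁸)³ = 3.601 × 10⁻⁷
Ratio (larger/smaller) = 3300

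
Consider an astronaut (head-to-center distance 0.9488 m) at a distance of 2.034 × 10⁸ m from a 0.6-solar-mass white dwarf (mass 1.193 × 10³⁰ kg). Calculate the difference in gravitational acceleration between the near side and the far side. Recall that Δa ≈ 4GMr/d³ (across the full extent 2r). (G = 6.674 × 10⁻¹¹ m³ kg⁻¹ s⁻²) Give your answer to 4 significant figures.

3.591 × 10⁻⁵ m/s²

Differencing GM/(d−r)² and GM/(d+r)² to first order in r/d gives 4GMr/d³.
a_tidal = 4GMr/d³
        = 4 × (6.674 × 10⁻¹¹) × (1.193 × 10³⁰) × (0.9488) / (2.034 × 10⁸)³
        = 3.591 × 10⁻⁵ m/s²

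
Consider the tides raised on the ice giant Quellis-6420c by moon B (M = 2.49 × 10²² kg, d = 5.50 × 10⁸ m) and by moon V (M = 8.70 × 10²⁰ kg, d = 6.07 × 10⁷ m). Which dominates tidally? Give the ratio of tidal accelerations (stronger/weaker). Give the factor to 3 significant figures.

Moon V, by a factor of ≈ 26.0

Tidal acceleration ∝ M/d³, so compare M/d³ for each.
Moon B: (2.49 × 10²²) / (5.50 × 10⁸)³ = 1.497 × 10⁻⁴
Moon V: (8.70 × 10²⁰) / (6.07 × 10⁷)³ = 3.890 × 10⁻³
Ratio (larger/smaller) = 26.0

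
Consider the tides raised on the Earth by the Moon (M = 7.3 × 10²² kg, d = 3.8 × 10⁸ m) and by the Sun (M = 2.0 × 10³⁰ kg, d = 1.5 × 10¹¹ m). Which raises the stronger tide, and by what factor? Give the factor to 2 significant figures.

Compare M/d³ for the two perturbers:
The Moon: (7.3 × 10²²) / (3.8 × 10⁸)³ = 1.330 × 10⁻³
The Sun: (2.0 × 10³⁰) / (1.5 × 10¹¹)³ = 5.926 × 10⁻⁴
Ratio (larger/smaller) = 2.2

The Moon, by a factor of ≈ 2.2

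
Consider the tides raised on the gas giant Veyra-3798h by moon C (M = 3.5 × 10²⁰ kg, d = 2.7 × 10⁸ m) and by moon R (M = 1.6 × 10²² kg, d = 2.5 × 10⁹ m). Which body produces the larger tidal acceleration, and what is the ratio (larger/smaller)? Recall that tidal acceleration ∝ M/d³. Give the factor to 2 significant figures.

The tide-raising term goes as M/d³ (the gradient of a 1/d² field).
Moon C: (3.5 × 10²⁰) / (2.7 × 10⁸)³ = 1.778 × 10⁻⁵
Moon R: (1.6 × 10²²) / (2.5 × 10⁹)³ = 1.024 × 10⁻⁶
Ratio (larger/smaller) = 17

Moon C, by a factor of ≈ 17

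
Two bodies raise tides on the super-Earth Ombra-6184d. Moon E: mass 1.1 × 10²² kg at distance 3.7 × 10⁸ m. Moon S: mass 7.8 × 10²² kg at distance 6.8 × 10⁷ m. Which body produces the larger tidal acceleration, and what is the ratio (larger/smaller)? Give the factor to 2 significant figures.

Moon S, by a factor of ≈ 1100

Tidal stretch scales as M/d³; compute that for each body.
Moon E: (1.1 × 10²²) / (3.7 × 10⁸)³ = 2.172 × 10⁻⁴
Moon S: (7.8 × 10²²) / (6.8 × 10⁷)³ = 2.481 × 10⁻¹
Ratio (larger/smaller) = 1100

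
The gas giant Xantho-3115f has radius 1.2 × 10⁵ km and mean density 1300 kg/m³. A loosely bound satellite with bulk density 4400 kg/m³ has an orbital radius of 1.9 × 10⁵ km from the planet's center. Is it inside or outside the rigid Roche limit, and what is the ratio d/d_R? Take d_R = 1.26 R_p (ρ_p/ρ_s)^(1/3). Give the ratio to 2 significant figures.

d_R = 1.26 × (1.2 × 10⁵ km) × (1300/4400)^(1/3) = 1.007 × 10⁵ km
d/d_R = (1.9 × 10⁵) / (1.007 × 10⁵) = 1.9
Since d/d_R > 1, the body is outside the Roche limit.

outside; d/d_R ≈ 1.9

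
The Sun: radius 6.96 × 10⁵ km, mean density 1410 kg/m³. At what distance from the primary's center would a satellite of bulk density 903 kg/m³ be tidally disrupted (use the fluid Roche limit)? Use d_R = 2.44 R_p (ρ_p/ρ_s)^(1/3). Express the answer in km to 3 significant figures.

1.97 × 10⁶ km

d_R = 2.44 × 6.96 × 10⁵ km × (1410/903)^(1/3)
    = 1.97 × 10⁶ km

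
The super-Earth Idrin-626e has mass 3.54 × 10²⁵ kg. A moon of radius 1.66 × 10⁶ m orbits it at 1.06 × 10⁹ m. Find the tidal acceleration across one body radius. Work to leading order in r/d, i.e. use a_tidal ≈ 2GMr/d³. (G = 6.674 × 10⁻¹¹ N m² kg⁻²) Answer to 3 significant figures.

Differencing GM/(d−r)² and GM/d² to first order in r/d gives 2GMr/d³.
Δg = 2GMr/d³
   = 2 × (6.674 × 10⁻¹¹) × (3.54 × 10²⁵) × (1.66 × 10⁶) / (1.06 × 10⁹)³
   = 6.59 × 10⁻⁶ m/s²

6.59 × 10⁻⁶ m/s²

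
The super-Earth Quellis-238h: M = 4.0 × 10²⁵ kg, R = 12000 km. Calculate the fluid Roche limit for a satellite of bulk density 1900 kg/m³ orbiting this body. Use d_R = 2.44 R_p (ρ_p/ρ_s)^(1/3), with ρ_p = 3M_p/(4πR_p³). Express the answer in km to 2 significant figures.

ρ_p = 3M_p/(4πR_p³) = 3 × (4.0 × 10²⁵) / (4π × (1.2 × 10⁷ m)³) = 5500 kg/m³
d_R = 2.44 × 12000 km × (5500/1900)^(1/3)
    = 42000 km

42000 km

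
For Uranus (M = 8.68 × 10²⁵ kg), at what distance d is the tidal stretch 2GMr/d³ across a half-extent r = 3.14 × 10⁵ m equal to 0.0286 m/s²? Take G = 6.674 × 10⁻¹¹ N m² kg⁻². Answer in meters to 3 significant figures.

2GMr/d³ = a_tidal  ⇒  d = (2GMr / a_tidal)^(1/3)
d = (2 × 6.674×10⁻¹¹ × (8.68 × 10²⁵) × (3.14 × 10⁵) / (0.0286))^(1/3)
  = 5.03 × 10⁷ m

5.03 × 10⁷ m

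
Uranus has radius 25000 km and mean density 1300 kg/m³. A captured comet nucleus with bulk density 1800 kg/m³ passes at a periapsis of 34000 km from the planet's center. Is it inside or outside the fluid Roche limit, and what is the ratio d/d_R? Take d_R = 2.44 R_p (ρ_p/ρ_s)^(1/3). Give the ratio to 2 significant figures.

d_R = 2.44 × (25000 km) × (1300/1800)^(1/3) = 54730 km
d/d_R = (34000) / (54730) = 0.62
Since d/d_R < 1, the body is inside the Roche limit.

inside; d/d_R ≈ 0.62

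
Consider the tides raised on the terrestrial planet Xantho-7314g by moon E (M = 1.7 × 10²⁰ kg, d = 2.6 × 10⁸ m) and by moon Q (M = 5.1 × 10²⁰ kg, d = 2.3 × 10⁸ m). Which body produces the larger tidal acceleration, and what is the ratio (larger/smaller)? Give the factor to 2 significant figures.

Moon Q, by a factor of ≈ 4.3

Tidal stretch scales as M/d³; compute that for each body.
Moon E: (1.7 × 10²⁰) / (2.6 × 10⁸)³ = 9.672 × 10⁻⁶
Moon Q: (5.1 × 10²⁰) / (2.3 × 10⁸)³ = 4.192 × 10⁻⁵
Ratio (larger/smaller) = 4.3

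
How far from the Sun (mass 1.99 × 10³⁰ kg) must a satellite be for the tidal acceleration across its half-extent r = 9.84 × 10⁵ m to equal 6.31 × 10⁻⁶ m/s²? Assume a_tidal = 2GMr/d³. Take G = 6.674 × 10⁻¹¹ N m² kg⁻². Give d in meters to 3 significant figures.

2GMr/d³ = a_tidal  ⇒  d = (2GMr / a_tidal)^(1/3)
d = (2 × 6.674×10⁻¹¹ × (1.99 × 10³⁰) × (9.84 × 10⁵) / (6.31 × 10⁻⁶))^(1/3)
  = 3.46 × 10¹⁰ m

3.46 × 10¹⁰ m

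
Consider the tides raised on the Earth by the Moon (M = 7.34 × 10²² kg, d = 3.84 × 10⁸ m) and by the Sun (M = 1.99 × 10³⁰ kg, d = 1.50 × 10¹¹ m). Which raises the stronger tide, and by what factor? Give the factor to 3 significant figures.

The Moon, by a factor of ≈ 2.20

The tide-raising term goes as M/d³ (the gradient of a 1/d² field).
The Moon: (7.34 × 10²²) / (3.84 × 10⁸)³ = 1.296 × 10⁻³
The Sun: (1.99 × 10³⁰) / (1.50 × 10¹¹)³ = 5.896 × 10⁻⁴
Ratio (larger/smaller) = 2.20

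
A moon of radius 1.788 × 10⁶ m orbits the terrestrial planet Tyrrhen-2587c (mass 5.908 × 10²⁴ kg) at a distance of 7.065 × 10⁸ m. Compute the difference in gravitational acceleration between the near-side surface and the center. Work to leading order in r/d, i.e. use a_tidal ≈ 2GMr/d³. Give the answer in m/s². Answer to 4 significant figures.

The tidal stretch is the gradient of GM/d² times the body's extent r, hence the 1/d³ dependence.
a_tidal = 2GMr/d³
        = 2 × (6.674 × 10⁻¹¹) × (5.908 × 10²⁴) × (1.788 × 10⁶) / (7.065 × 10⁸)³
        = 3.998 × 10⁻⁶ m/s²

3.998 × 10⁻⁶ m/s²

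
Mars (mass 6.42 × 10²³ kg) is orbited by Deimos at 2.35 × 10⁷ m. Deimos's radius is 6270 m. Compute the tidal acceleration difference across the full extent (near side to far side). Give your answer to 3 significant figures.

8.28 × 10⁻⁵ m/s²

The field gradient is 2GM/d³; across the full diameter 2r the difference is 4GMr/d³.
Δa = 4GMr/d³
   = 4 × (6.674 × 10⁻¹¹) × (6.42 × 10²³) × (6270) / (2.35 × 10⁷)³
   = 8.28 × 10⁻⁵ m/s²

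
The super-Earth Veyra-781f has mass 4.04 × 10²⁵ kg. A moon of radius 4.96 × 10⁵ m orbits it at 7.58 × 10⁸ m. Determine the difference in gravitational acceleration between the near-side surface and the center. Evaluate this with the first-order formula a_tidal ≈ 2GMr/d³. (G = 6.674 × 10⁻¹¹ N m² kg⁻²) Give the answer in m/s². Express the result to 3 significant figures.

6.14 × 10⁻⁶ m/s²

Since r ≪ d, expand the inverse-square field across one radius to get the leading 2GMr/d³ term.
a_tidal = 2GMr/d³
        = 2 × (6.674 × 10⁻¹¹) × (4.04 × 10²⁵) × (4.96 × 10⁵) / (7.58 × 10⁸)³
        = 6.14 × 10⁻⁶ m/s²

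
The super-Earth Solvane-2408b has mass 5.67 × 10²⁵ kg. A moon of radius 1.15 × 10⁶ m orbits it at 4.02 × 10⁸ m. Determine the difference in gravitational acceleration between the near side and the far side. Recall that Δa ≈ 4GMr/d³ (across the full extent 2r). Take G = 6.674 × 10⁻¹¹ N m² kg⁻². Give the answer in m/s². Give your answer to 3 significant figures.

The field gradient is 2GM/d³; across the full diameter 2r the difference is 4GMr/d³.
a_tidal = 4GMr/d³
        = 4 × (6.674 × 10⁻¹¹) × (5.67 × 10²⁵) × (1.15 × 10⁶) / (4.02 × 10⁸)³
        = 2.68 × 10⁻⁴ m/s²

2.68 × 10⁻⁴ m/s²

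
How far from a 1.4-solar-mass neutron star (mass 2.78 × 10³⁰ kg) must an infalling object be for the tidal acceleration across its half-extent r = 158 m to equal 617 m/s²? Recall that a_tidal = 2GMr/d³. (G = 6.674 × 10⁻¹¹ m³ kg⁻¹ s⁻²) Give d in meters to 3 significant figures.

2GMr/d³ = a_tidal  ⇒  d = (2GMr / a_tidal)^(1/3)
d = (2 × 6.674×10⁻¹¹ × (2.78 × 10³⁰) × (158) / (617))^(1/3)
  = 4.56 × 10⁶ m

4.56 × 10⁶ m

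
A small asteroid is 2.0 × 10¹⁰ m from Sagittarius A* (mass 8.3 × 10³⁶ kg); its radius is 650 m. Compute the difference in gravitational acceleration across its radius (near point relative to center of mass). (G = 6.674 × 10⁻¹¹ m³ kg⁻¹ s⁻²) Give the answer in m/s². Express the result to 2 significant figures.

Δa = 2GMr/d³
   = 2 × (6.674 × 10⁻¹¹) × (8.3 × 10³⁶) × (650) / (2.0 × 10¹⁰)³
   = 9.0 × 10⁻² m/s²

9.0 × 10⁻² m/s²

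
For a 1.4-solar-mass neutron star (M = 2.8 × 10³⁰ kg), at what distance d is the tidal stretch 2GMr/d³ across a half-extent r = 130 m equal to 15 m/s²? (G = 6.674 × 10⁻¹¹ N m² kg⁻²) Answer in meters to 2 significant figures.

2GMr/d³ = a_tidal  ⇒  d = (2GMr / a_tidal)^(1/3)
d = (2 × 6.674×10⁻¹¹ × (2.8 × 10³⁰) × (130) / (15))^(1/3)
  = 1.5 × 10⁷ m

1.5 × 10⁷ m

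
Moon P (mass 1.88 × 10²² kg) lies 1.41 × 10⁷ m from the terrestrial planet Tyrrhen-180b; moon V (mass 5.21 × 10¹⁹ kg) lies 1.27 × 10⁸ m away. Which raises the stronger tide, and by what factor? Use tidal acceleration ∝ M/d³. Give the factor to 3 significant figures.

Moon P, by a factor of ≈ 2.64 × 10⁵

Tidal stretch scales as M/d³; compute that for each body.
Moon P: (1.88 × 10²²) / (1.41 × 10⁷)³ = 6.707
Moon V: (5.21 × 10¹⁹) / (1.27 × 10⁸)³ = 2.543 × 10⁻⁵
Ratio (larger/smaller) = 2.64 × 10⁵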